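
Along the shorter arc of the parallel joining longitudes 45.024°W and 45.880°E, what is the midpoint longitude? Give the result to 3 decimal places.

0.428°E

Signed shortest Δλ from -45.024° to +45.880° is +90.904°.
Midpoint longitude = -45.024° + (+90.904°)/2 = -45.024° + 45.452° = +0.428°.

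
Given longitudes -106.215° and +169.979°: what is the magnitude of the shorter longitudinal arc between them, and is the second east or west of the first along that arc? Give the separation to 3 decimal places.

83.806° west

Raw difference: 169.979 − -106.215 = 276.194°.
Normalise into (−180°, 180°]: 276.194° − 360° = -83.806°.
Negative ⇒ the second point lies to the west; separation 83.806°.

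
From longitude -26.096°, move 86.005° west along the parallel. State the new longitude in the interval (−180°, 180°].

-112.101°

Start at -26.096°; shift −86.005° → -112.101°.
-112.101° already lies in (−180°, 180°].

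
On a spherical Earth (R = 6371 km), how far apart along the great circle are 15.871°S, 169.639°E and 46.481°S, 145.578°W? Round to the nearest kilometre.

Δλ = -145.578 − 169.639 = -315.217°; wrapped into (−180°, 180°]: 44.783°.
Δφ = -46.481 − -15.871 = -30.610°.
a = sin²(Δφ/2) + cos φ₁ · cos φ₂ · sin²(Δλ/2) = 0.165786.
c = 2·atan2(√a, √(1−a)) = 0.83870 rad → d = 6371·c ≈ 5343.39 km.

5343 km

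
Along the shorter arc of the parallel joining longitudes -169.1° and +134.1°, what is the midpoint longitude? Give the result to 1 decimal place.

+162.5°

Signed shortest Δλ from -169.1° to +134.1° is -56.8°.
Midpoint longitude = -169.1° + (-56.8°)/2 = -169.1° − 28.4° = -197.5°.
Normalise into (−180°, 180°]: +162.5°.
(The naïve average (-169.1 + +134.1)/2 = -17.5° is on the wrong side of the globe.)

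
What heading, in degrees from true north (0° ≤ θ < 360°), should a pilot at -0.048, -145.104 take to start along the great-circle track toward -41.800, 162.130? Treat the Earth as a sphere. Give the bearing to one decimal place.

221.7°

Δλ = 162.130 − -145.104 = 307.234°; wrapped into (−180°, 180°]: -52.766°.
θ = atan2( sin Δλ · cos φ₂ , cos φ₁ · sin φ₂ − sin φ₁ · cos φ₂ · cos Δλ )
  = atan2(-0.59353, -0.66615) = -138.300° → normalised to [0°, 360°): 221.700°.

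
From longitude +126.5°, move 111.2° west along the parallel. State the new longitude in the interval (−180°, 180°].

Start at +126.5°; shift −111.2° → +15.3°.
+15.3° already lies in (−180°, 180°].

+15.3°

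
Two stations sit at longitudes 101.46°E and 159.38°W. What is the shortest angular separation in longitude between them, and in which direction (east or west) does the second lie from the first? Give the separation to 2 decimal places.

Raw difference: -159.38 − 101.46 = -260.84°.
Normalise into (−180°, 180°]: -260.84° + 360° = 99.16°.
Positive ⇒ the second point lies to the east; separation 99.16°.

99.16° east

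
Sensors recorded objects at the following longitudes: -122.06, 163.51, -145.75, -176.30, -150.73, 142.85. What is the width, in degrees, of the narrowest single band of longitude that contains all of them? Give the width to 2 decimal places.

95.09°

Sort the longitudes: -176.30°, -150.73°, -145.75°, -122.06°, +142.85°, +163.51°.
Eastward gaps between consecutive values (wrapping around): 25.57°, 4.98°, 23.69°, 264.91°, 20.66°, 20.19°.
Largest gap = 264.91° ⇒ minimal covering band is its complement: 360° − 264.91° = 95.09°.
Band runs from +142.85° eastward to -122.06°, crossing the antimeridian.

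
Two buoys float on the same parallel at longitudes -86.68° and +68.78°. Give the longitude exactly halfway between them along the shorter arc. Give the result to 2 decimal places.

Signed shortest Δλ from -86.68° to +68.78° is +155.46°.
Midpoint longitude = -86.68° + (+155.46°)/2 = -86.68° + 77.73° = -8.95°.

-8.95°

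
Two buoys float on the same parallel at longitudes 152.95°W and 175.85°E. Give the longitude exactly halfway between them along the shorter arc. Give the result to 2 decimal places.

168.55°W

Signed shortest Δλ from -152.95° to +175.85° is -31.20°.
Midpoint longitude = -152.95° + (-31.20°)/2 = -152.95° − 15.60° = -168.55°.
(The naïve average (-152.95 + +175.85)/2 = 11.45° is on the wrong side of the globe.)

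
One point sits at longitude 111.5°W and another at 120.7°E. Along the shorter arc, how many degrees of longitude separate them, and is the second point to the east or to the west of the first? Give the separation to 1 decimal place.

127.8° west

Raw difference: 120.7 − -111.5 = 232.2°.
Normalise into (−180°, 180°]: 232.2° − 360° = -127.8°.
Negative ⇒ the second point lies to the west; separation 127.8°.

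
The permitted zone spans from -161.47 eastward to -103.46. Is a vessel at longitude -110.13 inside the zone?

Band width going east from -161.47° to -103.46°: ((-103.46 − -161.47) mod 360) = 58.01°.
Offset of -110.13° east of the west edge: ((-110.13 − -161.47) mod 360) = 51.34°.
51.34° ≤ 58.01° ⇒ inside.

Yes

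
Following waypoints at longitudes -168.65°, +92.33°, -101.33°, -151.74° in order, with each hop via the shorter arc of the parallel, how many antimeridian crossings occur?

2

Leg 1: -168.65° → +92.33°, shortest Δλ = -99.02° (west) — crosses 180°.
Leg 2: +92.33° → -101.33°, shortest Δλ = 166.34° (east) — crosses 180°.
Leg 3: -101.33° → -151.74°, shortest Δλ = -50.41° (west) — does not cross 180°.
Total crossings: 2.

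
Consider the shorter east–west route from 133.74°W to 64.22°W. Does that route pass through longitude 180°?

Signed shortest Δλ = ((-64.22 − -133.74 + 180) mod 360) − 180 = 69.52°.
Going east by 69.52° from -133.74° reaches -64.22° without touching 180°.

No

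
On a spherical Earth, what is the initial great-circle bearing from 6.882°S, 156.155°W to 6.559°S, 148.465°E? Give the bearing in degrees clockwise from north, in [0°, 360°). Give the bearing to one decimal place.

266.8°

Δλ = 148.465 − -156.155 = 304.620°; wrapped into (−180°, 180°]: -55.380°.
θ = atan2( sin Δλ · cos φ₂ , cos φ₁ · sin φ₂ − sin φ₁ · cos φ₂ · cos Δλ )
  = atan2(-0.81755, -0.04577) = -93.204° → normalised to [0°, 360°): 266.796°.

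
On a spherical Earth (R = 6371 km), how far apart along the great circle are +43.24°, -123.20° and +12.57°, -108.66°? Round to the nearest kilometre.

3685 km

Δλ = -108.66 − -123.20 = 14.54°.
Δφ = 12.57 − 43.24 = -30.67°.
a = sin²(Δφ/2) + cos φ₁ · cos φ₂ · sin²(Δλ/2) = 0.081326.
c = 2·atan2(√a, √(1−a)) = 0.57838 rad → d = 6371·c ≈ 3684.89 km.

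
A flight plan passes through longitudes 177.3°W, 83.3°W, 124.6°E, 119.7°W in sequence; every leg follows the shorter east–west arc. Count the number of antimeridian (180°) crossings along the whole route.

Leg 1: -177.3° → -83.3°, shortest Δλ = 94.0° (east) — does not cross 180°.
Leg 2: -83.3° → +124.6°, shortest Δλ = -152.1° (west) — crosses 180°.
Leg 3: +124.6° → -119.7°, shortest Δλ = 115.7° (east) — crosses 180°.
Total crossings: 2.

2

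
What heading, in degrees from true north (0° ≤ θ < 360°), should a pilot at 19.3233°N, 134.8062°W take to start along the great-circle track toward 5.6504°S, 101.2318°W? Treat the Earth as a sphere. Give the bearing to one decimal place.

Δλ = -101.2318 − -134.8062 = 33.5744°.
θ = atan2( sin Δλ · cos φ₂ , cos φ₁ · sin φ₂ − sin φ₁ · cos φ₂ · cos Δλ )
  = atan2(0.55033, -0.36727) = 123.717° → normalised to [0°, 360°): 123.717°.

123.7°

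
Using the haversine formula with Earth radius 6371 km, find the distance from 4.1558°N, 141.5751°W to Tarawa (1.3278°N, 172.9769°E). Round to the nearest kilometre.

Δλ = 172.9769 − -141.5751 = 314.5520°; wrapped into (−180°, 180°]: -45.4480°.
Δφ = 1.3278 − 4.1558 = -2.8280°.
a = sin²(Δφ/2) + cos φ₁ · cos φ₂ · sin²(Δλ/2) = 0.149398.
c = 2·atan2(√a, √(1−a)) = 0.79371 rad → d = 6371·c ≈ 5056.74 km.

5057 km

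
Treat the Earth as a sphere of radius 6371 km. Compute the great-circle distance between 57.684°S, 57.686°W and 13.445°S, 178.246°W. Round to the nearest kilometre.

10440 km

Δλ = -178.246 − -57.686 = -120.560°.
Δφ = -13.445 − -57.684 = 44.239°.
a = sin²(Δφ/2) + cos φ₁ · cos φ₂ · sin²(Δλ/2) = 0.533929.
c = 2·atan2(√a, √(1−a)) = 1.63871 rad → d = 6371·c ≈ 10440.20 km.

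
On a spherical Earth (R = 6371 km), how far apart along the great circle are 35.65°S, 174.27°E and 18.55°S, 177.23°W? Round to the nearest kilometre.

Δλ = -177.23 − 174.27 = -351.50°; wrapped into (−180°, 180°]: 8.50°.
Δφ = -18.55 − -35.65 = 17.10°.
a = sin²(Δφ/2) + cos φ₁ · cos φ₂ · sin²(Δλ/2) = 0.026334.
c = 2·atan2(√a, √(1−a)) = 0.32600 rad → d = 6371·c ≈ 2076.94 km.

2077 km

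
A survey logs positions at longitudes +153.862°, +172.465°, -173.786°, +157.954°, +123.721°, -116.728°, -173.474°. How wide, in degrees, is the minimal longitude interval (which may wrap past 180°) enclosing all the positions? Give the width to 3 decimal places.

Sort the longitudes: -173.786°, -173.474°, -116.728°, +123.721°, +153.862°, +157.954°, +172.465°.
Eastward gaps between consecutive values (wrapping around): 0.312°, 56.746°, 240.449°, 30.141°, 4.092°, 14.511°, 13.749°.
Largest gap = 240.449° ⇒ minimal covering band is its complement: 360° − 240.449° = 119.551°.
Band runs from +123.721° eastward to -116.728°, crossing the antimeridian.

119.551°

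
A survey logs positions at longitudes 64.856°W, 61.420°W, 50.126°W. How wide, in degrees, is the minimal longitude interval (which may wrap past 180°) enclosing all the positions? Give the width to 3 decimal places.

Sort the longitudes: -64.856°, -61.420°, -50.126°.
Eastward gaps between consecutive values (wrapping around): 3.436°, 11.294°, 345.270°.
Largest gap = 345.270° ⇒ minimal covering band is its complement: 360° − 345.270° = 14.730°.
Band runs from -64.856° eastward to -50.126°.

14.730°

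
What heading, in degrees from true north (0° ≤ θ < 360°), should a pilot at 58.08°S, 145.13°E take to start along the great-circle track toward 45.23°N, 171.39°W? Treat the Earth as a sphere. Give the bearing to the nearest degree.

Δλ = -171.39 − 145.13 = -316.52°; wrapped into (−180°, 180°]: 43.48°.
θ = atan2( sin Δλ · cos φ₂ , cos φ₁ · sin φ₂ − sin φ₁ · cos φ₂ · cos Δλ )
  = atan2(0.48460, 0.80912) = 30.919° → normalised to [0°, 360°): 30.919°.

31°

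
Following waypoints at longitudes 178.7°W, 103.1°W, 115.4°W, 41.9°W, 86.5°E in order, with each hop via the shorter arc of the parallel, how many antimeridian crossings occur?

Leg 1: -178.7° → -103.1°, shortest Δλ = 75.6° (east) — does not cross 180°.
Leg 2: -103.1° → -115.4°, shortest Δλ = -12.3° (west) — does not cross 180°.
Leg 3: -115.4° → -41.9°, shortest Δλ = 73.5° (east) — does not cross 180°.
Leg 4: -41.9° → +86.5°, shortest Δλ = 128.4° (east) — does not cross 180°.
Total crossings: 0.

0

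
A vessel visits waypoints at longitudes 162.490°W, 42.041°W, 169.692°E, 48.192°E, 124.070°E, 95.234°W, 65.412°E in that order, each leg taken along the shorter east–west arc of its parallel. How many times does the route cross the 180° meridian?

2

Leg 1: -162.490° → -42.041°, shortest Δλ = 120.449° (east) — does not cross 180°.
Leg 2: -42.041° → +169.692°, shortest Δλ = -148.267° (west) — crosses 180°.
Leg 3: +169.692° → +48.192°, shortest Δλ = -121.5° (west) — does not cross 180°.
Leg 4: +48.192° → +124.070°, shortest Δλ = 75.878° (east) — does not cross 180°.
Leg 5: +124.070° → -95.234°, shortest Δλ = 140.696° (east) — crosses 180°.
Leg 6: -95.234° → +65.412°, shortest Δλ = 160.646° (east) — does not cross 180°.
Total crossings: 2.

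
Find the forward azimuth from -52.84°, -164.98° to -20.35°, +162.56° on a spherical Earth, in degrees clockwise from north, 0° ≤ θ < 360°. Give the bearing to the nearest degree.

310°

Δλ = 162.56 − -164.98 = 327.54°; wrapped into (−180°, 180°]: -32.46°.
θ = atan2( sin Δλ · cos φ₂ , cos φ₁ · sin φ₂ − sin φ₁ · cos φ₂ · cos Δλ )
  = atan2(-0.50321, 0.42041) = -50.123° → normalised to [0°, 360°): 309.877°.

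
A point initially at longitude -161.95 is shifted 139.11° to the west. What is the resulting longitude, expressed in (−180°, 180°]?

Start at -161.95°; shift −139.11° → -301.06°.
-301.06° lies outside (−180°, 180°]; add 360° → +58.94°.

+58.94°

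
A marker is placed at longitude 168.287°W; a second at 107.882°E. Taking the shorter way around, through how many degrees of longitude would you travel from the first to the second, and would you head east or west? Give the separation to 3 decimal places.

Raw difference: 107.882 − -168.287 = 276.169°.
Normalise into (−180°, 180°]: 276.169° − 360° = -83.831°.
Negative ⇒ the second point lies to the west; separation 83.831°.

83.831° west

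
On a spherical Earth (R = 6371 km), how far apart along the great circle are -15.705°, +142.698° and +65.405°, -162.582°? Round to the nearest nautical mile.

5454 nmi

Δλ = -162.582 − 142.698 = -305.280°; wrapped into (−180°, 180°]: 54.720°.
Δφ = 65.405 − -15.705 = 81.110°.
a = sin²(Δφ/2) + cos φ₁ · cos φ₂ · sin²(Δλ/2) = 0.507357.
c = 2·atan2(√a, √(1−a)) = 1.58551 rad → d = 6371·c ≈ 10101.29 km ≈ 5454.26 nmi.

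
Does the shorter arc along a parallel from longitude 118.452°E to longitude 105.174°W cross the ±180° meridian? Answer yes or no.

Yes

Naïve |-105.174 − 118.452| = 223.626° > 180°, so the shorter arc goes the other way round — across 180°.
Signed shortest Δλ = ((-105.174 − 118.452 + 180) mod 360) − 180 = 136.374°.
Going east by 136.374° from +118.452° passes through 180° before reaching -105.174°.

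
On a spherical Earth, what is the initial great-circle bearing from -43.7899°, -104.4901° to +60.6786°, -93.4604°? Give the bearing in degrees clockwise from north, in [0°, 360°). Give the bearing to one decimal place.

5.6°

Δλ = -93.4604 − -104.4901 = 11.0297°.
θ = atan2( sin Δλ · cos φ₂ , cos φ₁ · sin φ₂ − sin φ₁ · cos φ₂ · cos Δλ )
  = atan2(0.09369, 0.96203) = 5.562° → normalised to [0°, 360°): 5.562°.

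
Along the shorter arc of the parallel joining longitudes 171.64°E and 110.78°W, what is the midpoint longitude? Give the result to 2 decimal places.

149.57°W

Signed shortest Δλ from +171.64° to -110.78° is +77.58°.
Midpoint longitude = +171.64° + (+77.58°)/2 = +171.64° + 38.79° = +210.43°.
Normalise into (−180°, 180°]: -149.57°.
(The naïve average (+171.64 + -110.78)/2 = 30.43° is on the wrong side of the globe.)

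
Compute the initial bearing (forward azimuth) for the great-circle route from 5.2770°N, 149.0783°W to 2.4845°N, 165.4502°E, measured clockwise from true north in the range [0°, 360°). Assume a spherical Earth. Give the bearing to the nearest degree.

Δλ = 165.4502 − -149.0783 = 314.5285°; wrapped into (−180°, 180°]: -45.4715°.
θ = atan2( sin Δλ · cos φ₂ , cos φ₁ · sin φ₂ − sin φ₁ · cos φ₂ · cos Δλ )
  = atan2(-0.71223, -0.02127) = -91.711° → normalised to [0°, 360°): 268.289°.

268°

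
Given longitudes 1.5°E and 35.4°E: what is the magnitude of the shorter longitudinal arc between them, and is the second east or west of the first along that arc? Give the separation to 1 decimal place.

33.9° east

Raw difference: 35.4 − 1.5 = 33.9°.
Normalise into (−180°, 180°]: 33.9° stays 33.9°.
Positive ⇒ the second point lies to the east; separation 33.9°.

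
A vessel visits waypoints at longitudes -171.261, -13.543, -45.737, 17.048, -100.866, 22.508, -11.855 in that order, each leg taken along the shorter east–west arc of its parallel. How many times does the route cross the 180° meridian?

0

Leg 1: -171.261° → -13.543°, shortest Δλ = 157.718° (east) — does not cross 180°.
Leg 2: -13.543° → -45.737°, shortest Δλ = -32.194° (west) — does not cross 180°.
Leg 3: -45.737° → +17.048°, shortest Δλ = 62.785° (east) — does not cross 180°.
Leg 4: +17.048° → -100.866°, shortest Δλ = -117.914° (west) — does not cross 180°.
Leg 5: -100.866° → +22.508°, shortest Δλ = 123.374° (east) — does not cross 180°.
Leg 6: +22.508° → -11.855°, shortest Δλ = -34.363° (west) — does not cross 180°.
Total crossings: 0.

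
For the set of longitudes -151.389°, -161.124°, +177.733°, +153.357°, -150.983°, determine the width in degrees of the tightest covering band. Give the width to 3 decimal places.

55.660°

Sort the longitudes: -161.124°, -151.389°, -150.983°, +153.357°, +177.733°.
Eastward gaps between consecutive values (wrapping around): 9.735°, 0.406°, 304.340°, 24.376°, 21.143°.
Largest gap = 304.340° ⇒ minimal covering band is its complement: 360° − 304.340° = 55.660°.
Band runs from +153.357° eastward to -150.983°, crossing the antimeridian.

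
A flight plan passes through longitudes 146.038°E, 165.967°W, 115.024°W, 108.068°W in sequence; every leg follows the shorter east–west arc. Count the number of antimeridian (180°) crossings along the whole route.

1

Leg 1: +146.038° → -165.967°, shortest Δλ = 47.995° (east) — crosses 180°.
Leg 2: -165.967° → -115.024°, shortest Δλ = 50.943° (east) — does not cross 180°.
Leg 3: -115.024° → -108.068°, shortest Δλ = 6.956° (east) — does not cross 180°.
Total crossings: 1.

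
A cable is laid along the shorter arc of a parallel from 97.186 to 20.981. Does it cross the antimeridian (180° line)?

Signed shortest Δλ = ((20.981 − 97.186 + 180) mod 360) − 180 = -76.205°.
Going west by 76.205° from +97.186° reaches +20.981° without touching 180°.

No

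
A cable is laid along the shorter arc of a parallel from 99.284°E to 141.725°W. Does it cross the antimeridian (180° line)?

Yes

Naïve |-141.725 − 99.284| = 241.009° > 180°, so the shorter arc goes the other way round — across 180°.
Signed shortest Δλ = ((-141.725 − 99.284 + 180) mod 360) − 180 = 118.991°.
Going east by 118.991° from +99.284° passes through 180° before reaching -141.725°.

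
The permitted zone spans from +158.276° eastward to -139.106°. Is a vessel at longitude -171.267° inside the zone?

Band width going east from +158.276° to -139.106°: ((-139.106 − 158.276) mod 360) = 62.618°.
Offset of -171.267° east of the west edge: ((-171.267 − 158.276) mod 360) = 30.457°.
30.457° ≤ 62.618° ⇒ inside.

Yes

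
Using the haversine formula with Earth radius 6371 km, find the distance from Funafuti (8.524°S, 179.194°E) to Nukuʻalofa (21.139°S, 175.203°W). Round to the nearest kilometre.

1526 km

Δλ = -175.203 − 179.194 = -354.397°; wrapped into (−180°, 180°]: 5.603°.
Δφ = -21.139 − -8.524 = -12.615°.
a = sin²(Δφ/2) + cos φ₁ · cos φ₂ · sin²(Δλ/2) = 0.014274.
c = 2·atan2(√a, √(1−a)) = 0.23952 rad → d = 6371·c ≈ 1525.96 km.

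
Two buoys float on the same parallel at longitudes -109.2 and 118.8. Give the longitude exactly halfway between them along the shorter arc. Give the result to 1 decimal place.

Signed shortest Δλ from -109.2° to +118.8° is -132.0°.
Midpoint longitude = -109.2° + (-132.0°)/2 = -109.2° − 66.0° = -175.2°.
(The naïve average (-109.2 + +118.8)/2 = 4.8° is on the wrong side of the globe.)

-175.2°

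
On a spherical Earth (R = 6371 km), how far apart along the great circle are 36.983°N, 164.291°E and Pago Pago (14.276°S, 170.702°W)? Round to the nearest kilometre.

Δλ = -170.702 − 164.291 = -334.993°; wrapped into (−180°, 180°]: 25.007°.
Δφ = -14.276 − 36.983 = -51.259°.
a = sin²(Δφ/2) + cos φ₁ · cos φ₂ · sin²(Δλ/2) = 0.223385.
c = 2·atan2(√a, √(1−a)) = 0.98456 rad → d = 6371·c ≈ 6272.63 km.

6273 km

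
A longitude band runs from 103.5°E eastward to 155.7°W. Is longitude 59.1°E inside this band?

Band width going east from +103.5° to -155.7°: ((-155.7 − 103.5) mod 360) = 100.8°.
Offset of +59.1° east of the west edge: ((59.1 − 103.5) mod 360) = 315.6°.
315.6° > 100.8° ⇒ outside.

No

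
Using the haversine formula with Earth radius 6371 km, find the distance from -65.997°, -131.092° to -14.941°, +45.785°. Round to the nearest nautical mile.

5946 nmi

Δλ = 45.785 − -131.092 = 176.877°.
Δφ = -14.941 − -65.997 = 51.056°.
a = sin²(Δφ/2) + cos φ₁ · cos φ₂ · sin²(Δλ/2) = 0.578460.
c = 2·atan2(√a, √(1−a)) = 1.72837 rad → d = 6371·c ≈ 11011.43 km ≈ 5945.69 nmi.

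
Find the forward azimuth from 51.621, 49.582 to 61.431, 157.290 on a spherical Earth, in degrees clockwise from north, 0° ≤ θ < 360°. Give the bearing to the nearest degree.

35°

Δλ = 157.290 − 49.582 = 107.708°.
θ = atan2( sin Δλ · cos φ₂ , cos φ₁ · sin φ₂ − sin φ₁ · cos φ₂ · cos Δλ )
  = atan2(0.45556, 0.65929) = 34.644° → normalised to [0°, 360°): 34.644°.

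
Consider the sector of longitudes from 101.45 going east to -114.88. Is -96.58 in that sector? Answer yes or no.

Band width going east from +101.45° to -114.88°: ((-114.88 − 101.45) mod 360) = 143.67°.
Offset of -96.58° east of the west edge: ((-96.58 − 101.45) mod 360) = 161.97°.
161.97° > 143.67° ⇒ outside.

No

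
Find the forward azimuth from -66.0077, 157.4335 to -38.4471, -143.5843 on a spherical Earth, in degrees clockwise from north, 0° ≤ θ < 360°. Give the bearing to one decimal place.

Δλ = -143.5843 − 157.4335 = -301.0178°; wrapped into (−180°, 180°]: 58.9822°.
θ = atan2( sin Δλ · cos φ₂ , cos φ₁ · sin φ₂ − sin φ₁ · cos φ₂ · cos Δλ )
  = atan2(0.67119, 0.11588) = 80.205° → normalised to [0°, 360°): 80.205°.

80.2°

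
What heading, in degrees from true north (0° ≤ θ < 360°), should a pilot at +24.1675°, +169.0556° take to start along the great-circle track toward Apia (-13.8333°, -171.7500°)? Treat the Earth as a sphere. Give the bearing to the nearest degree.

152°

Δλ = -171.7500 − 169.0556 = -340.8056°; wrapped into (−180°, 180°]: 19.1944°.
θ = atan2( sin Δλ · cos φ₂ , cos φ₁ · sin φ₂ − sin φ₁ · cos φ₂ · cos Δλ )
  = atan2(0.31924, -0.59357) = 151.728° → normalised to [0°, 360°): 151.728°.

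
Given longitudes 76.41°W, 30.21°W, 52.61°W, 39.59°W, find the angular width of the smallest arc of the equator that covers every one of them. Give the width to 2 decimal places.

46.20°

Sort the longitudes: -76.41°, -52.61°, -39.59°, -30.21°.
Eastward gaps between consecutive values (wrapping around): 23.80°, 13.02°, 9.38°, 313.80°.
Largest gap = 313.80° ⇒ minimal covering band is its complement: 360° − 313.80° = 46.20°.
Band runs from -76.41° eastward to -30.21°.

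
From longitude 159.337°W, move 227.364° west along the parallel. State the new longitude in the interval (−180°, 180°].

Start at -159.337°; shift −227.364° → -386.701°.
-386.701° lies outside (−180°, 180°]; add 360° → -26.701°.

26.701°W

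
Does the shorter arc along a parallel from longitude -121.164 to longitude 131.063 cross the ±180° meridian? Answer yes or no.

Yes

Naïve |131.063 − -121.164| = 252.227° > 180°, so the shorter arc goes the other way round — across 180°.
Signed shortest Δλ = ((131.063 − -121.164 + 180) mod 360) − 180 = -107.773°.
Going west by 107.773° from -121.164° passes through 180° before reaching +131.063°.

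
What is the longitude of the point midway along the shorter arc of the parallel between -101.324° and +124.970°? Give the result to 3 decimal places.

-168.177°

Signed shortest Δλ from -101.324° to +124.970° is -133.706°.
Midpoint longitude = -101.324° + (-133.706°)/2 = -101.324° − 66.853° = -168.177°.
(The naïve average (-101.324 + +124.970)/2 = 11.823° is on the wrong side of the globe.)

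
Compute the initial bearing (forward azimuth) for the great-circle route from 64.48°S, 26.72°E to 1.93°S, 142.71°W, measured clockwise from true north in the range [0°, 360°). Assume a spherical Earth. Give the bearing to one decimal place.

Δλ = -142.71 − 26.72 = -169.43°.
θ = atan2( sin Δλ · cos φ₂ , cos φ₁ · sin φ₂ − sin φ₁ · cos φ₂ · cos Δλ )
  = atan2(-0.18333, -0.90113) = -168.500° → normalised to [0°, 360°): 191.500°.

191.5°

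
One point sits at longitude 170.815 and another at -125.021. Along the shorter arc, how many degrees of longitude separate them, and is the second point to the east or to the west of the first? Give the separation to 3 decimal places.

Raw difference: -125.021 − 170.815 = -295.836°.
Normalise into (−180°, 180°]: -295.836° + 360° = 64.164°.
Positive ⇒ the second point lies to the east; separation 64.164°.

64.164° east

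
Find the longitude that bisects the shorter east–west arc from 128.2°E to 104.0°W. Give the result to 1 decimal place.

167.9°W

Signed shortest Δλ from +128.2° to -104.0° is +127.8°.
Midpoint longitude = +128.2° + (+127.8°)/2 = +128.2° + 63.9° = +192.1°.
Normalise into (−180°, 180°]: -167.9°.
(The naïve average (+128.2 + -104.0)/2 = 12.1° is on the wrong side of the globe.)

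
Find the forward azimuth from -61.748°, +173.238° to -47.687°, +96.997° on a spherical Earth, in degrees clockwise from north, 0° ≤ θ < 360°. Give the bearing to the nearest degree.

Δλ = 96.997 − 173.238 = -76.241°.
θ = atan2( sin Δλ · cos φ₂ , cos φ₁ · sin φ₂ − sin φ₁ · cos φ₂ · cos Δλ )
  = atan2(-0.65386, -0.20900) = -107.726° → normalised to [0°, 360°): 252.274°.

252°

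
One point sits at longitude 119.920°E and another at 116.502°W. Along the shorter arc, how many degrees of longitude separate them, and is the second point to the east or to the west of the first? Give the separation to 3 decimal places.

Raw difference: -116.502 − 119.920 = -236.422°.
Normalise into (−180°, 180°]: -236.422° + 360° = 123.578°.
Positive ⇒ the second point lies to the east; separation 123.578°.

123.578° east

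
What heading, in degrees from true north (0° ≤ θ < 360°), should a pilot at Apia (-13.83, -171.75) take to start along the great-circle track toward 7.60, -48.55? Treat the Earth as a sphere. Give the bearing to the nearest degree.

90°

Δλ = -48.55 − -171.75 = 123.20°.
θ = atan2( sin Δλ · cos φ₂ , cos φ₁ · sin φ₂ − sin φ₁ · cos φ₂ · cos Δλ )
  = atan2(0.82941, -0.00132) = 90.091° → normalised to [0°, 360°): 90.091°.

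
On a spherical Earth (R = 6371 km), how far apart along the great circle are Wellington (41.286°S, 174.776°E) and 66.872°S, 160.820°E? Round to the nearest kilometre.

Δλ = 160.820 − 174.776 = -13.956°.
Δφ = -66.872 − -41.286 = -25.586°.
a = sin²(Δφ/2) + cos φ₁ · cos φ₂ · sin²(Δλ/2) = 0.053387.
c = 2·atan2(√a, √(1−a)) = 0.46633 rad → d = 6371·c ≈ 2970.97 km.

2971 km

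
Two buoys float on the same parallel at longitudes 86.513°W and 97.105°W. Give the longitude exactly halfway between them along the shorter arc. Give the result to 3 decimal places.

91.809°W

Signed shortest Δλ from -86.513° to -97.105° is -10.592°.
Midpoint longitude = -86.513° + (-10.592°)/2 = -86.513° − 5.296° = -91.809°.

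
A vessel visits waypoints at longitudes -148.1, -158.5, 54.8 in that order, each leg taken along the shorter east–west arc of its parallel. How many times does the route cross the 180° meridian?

1

Leg 1: -148.1° → -158.5°, shortest Δλ = -10.4° (west) — does not cross 180°.
Leg 2: -158.5° → +54.8°, shortest Δλ = -146.7° (west) — crosses 180°.
Total crossings: 1.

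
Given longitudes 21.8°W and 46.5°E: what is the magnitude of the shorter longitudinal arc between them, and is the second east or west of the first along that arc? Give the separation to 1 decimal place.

Raw difference: 46.5 − -21.8 = 68.3°.
Normalise into (−180°, 180°]: 68.3° stays 68.3°.
Positive ⇒ the second point lies to the east; separation 68.3°.

68.3° east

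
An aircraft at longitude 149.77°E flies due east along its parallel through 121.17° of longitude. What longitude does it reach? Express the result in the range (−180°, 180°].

Start at +149.77°; shift +121.17° → +270.94°.
+270.94° lies outside (−180°, 180°]; subtract 360° → -89.06°.

89.06°W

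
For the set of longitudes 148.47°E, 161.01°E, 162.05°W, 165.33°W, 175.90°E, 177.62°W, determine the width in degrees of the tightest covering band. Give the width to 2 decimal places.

49.48°

Sort the longitudes: -177.62°, -165.33°, -162.05°, +148.47°, +161.01°, +175.90°.
Eastward gaps between consecutive values (wrapping around): 12.29°, 3.28°, 310.52°, 12.54°, 14.89°, 6.48°.
Largest gap = 310.52° ⇒ minimal covering band is its complement: 360° − 310.52° = 49.48°.
Band runs from +148.47° eastward to -162.05°, crossing the antimeridian.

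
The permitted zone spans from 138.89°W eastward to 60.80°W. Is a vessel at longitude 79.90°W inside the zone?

Band width going east from -138.89° to -60.80°: ((-60.80 − -138.89) mod 360) = 78.09°.
Offset of -79.90° east of the west edge: ((-79.90 − -138.89) mod 360) = 58.99°.
58.99° ≤ 78.09° ⇒ inside.

Yes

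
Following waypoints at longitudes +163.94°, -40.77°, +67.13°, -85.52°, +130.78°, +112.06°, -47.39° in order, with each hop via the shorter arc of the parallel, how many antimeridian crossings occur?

Leg 1: +163.94° → -40.77°, shortest Δλ = 155.29° (east) — crosses 180°.
Leg 2: -40.77° → +67.13°, shortest Δλ = 107.9° (east) — does not cross 180°.
Leg 3: +67.13° → -85.52°, shortest Δλ = -152.65° (west) — does not cross 180°.
Leg 4: -85.52° → +130.78°, shortest Δλ = -143.7° (west) — crosses 180°.
Leg 5: +130.78° → +112.06°, shortest Δλ = -18.72° (west) — does not cross 180°.
Leg 6: +112.06° → -47.39°, shortest Δλ = -159.45° (west) — does not cross 180°.
Total crossings: 2.

2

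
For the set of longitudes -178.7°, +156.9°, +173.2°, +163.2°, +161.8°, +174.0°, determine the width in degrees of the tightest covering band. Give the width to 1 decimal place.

24.4°

Sort the longitudes: -178.7°, +156.9°, +161.8°, +163.2°, +173.2°, +174.0°.
Eastward gaps between consecutive values (wrapping around): 335.6°, 4.9°, 1.4°, 10.0°, 0.8°, 7.3°.
Largest gap = 335.6° ⇒ minimal covering band is its complement: 360° − 335.6° = 24.4°.
Band runs from +156.9° eastward to -178.7°, crossing the antimeridian.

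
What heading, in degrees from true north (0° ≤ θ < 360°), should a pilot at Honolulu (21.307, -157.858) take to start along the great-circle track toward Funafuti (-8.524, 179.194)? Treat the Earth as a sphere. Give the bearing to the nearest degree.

219°

Δλ = 179.194 − -157.858 = 337.052°; wrapped into (−180°, 180°]: -22.948°.
θ = atan2( sin Δλ · cos φ₂ , cos φ₁ · sin φ₂ − sin φ₁ · cos φ₂ · cos Δλ )
  = atan2(-0.38559, -0.46900) = -140.575° → normalised to [0°, 360°): 219.425°.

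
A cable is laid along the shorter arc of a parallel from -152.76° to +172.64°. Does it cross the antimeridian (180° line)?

Naïve |172.64 − -152.76| = 325.4° > 180°, so the shorter arc goes the other way round — across 180°.
Signed shortest Δλ = ((172.64 − -152.76 + 180) mod 360) − 180 = -34.6°.
Going west by 34.6° from -152.76° passes through 180° before reaching +172.64°.

Yes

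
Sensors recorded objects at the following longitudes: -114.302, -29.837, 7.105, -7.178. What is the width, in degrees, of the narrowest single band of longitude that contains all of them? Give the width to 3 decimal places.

121.407°

Sort the longitudes: -114.302°, -29.837°, -7.178°, +7.105°.
Eastward gaps between consecutive values (wrapping around): 84.465°, 22.659°, 14.283°, 238.593°.
Largest gap = 238.593° ⇒ minimal covering band is its complement: 360° − 238.593° = 121.407°.
Band runs from -114.302° eastward to +7.105°.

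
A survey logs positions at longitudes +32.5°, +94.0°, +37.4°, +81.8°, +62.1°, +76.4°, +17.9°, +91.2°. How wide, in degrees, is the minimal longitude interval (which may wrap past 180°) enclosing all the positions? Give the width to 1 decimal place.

Sort the longitudes: +17.9°, +32.5°, +37.4°, +62.1°, +76.4°, +81.8°, +91.2°, +94.0°.
Eastward gaps between consecutive values (wrapping around): 14.6°, 4.9°, 24.7°, 14.3°, 5.4°, 9.4°, 2.8°, 283.9°.
Largest gap = 283.9° ⇒ minimal covering band is its complement: 360° − 283.9° = 76.1°.
Band runs from +17.9° eastward to +94.0°.

76.1°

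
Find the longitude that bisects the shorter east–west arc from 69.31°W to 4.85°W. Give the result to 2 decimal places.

37.08°W

Signed shortest Δλ from -69.31° to -4.85° is +64.46°.
Midpoint longitude = -69.31° + (+64.46°)/2 = -69.31° + 32.23° = -37.08°.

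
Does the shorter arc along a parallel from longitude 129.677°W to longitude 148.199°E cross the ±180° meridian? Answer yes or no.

Yes

Naïve |148.199 − -129.677| = 277.876° > 180°, so the shorter arc goes the other way round — across 180°.
Signed shortest Δλ = ((148.199 − -129.677 + 180) mod 360) − 180 = -82.124°.
Going west by 82.124° from -129.677° passes through 180° before reaching +148.199°.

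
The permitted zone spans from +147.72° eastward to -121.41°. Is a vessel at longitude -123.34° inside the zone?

Band width going east from +147.72° to -121.41°: ((-121.41 − 147.72) mod 360) = 90.87°.
Offset of -123.34° east of the west edge: ((-123.34 − 147.72) mod 360) = 88.94°.
88.94° ≤ 90.87° ⇒ inside.

Yes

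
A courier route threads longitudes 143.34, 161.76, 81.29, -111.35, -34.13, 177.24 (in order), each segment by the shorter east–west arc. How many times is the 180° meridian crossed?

Leg 1: +143.34° → +161.76°, shortest Δλ = 18.42° (east) — does not cross 180°.
Leg 2: +161.76° → +81.29°, shortest Δλ = -80.47° (west) — does not cross 180°.
Leg 3: +81.29° → -111.35°, shortest Δλ = 167.36° (east) — crosses 180°.
Leg 4: -111.35° → -34.13°, shortest Δλ = 77.22° (east) — does not cross 180°.
Leg 5: -34.13° → +177.24°, shortest Δλ = -148.63° (west) — crosses 180°.
Total crossings: 2.

2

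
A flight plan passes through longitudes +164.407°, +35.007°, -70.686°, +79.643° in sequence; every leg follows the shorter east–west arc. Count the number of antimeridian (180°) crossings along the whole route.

0

Leg 1: +164.407° → +35.007°, shortest Δλ = -129.4° (west) — does not cross 180°.
Leg 2: +35.007° → -70.686°, shortest Δλ = -105.693° (west) — does not cross 180°.
Leg 3: -70.686° → +79.643°, shortest Δλ = 150.329° (east) — does not cross 180°.
Total crossings: 0.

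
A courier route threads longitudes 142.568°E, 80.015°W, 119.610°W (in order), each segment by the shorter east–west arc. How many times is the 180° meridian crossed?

Leg 1: +142.568° → -80.015°, shortest Δλ = 137.417° (east) — crosses 180°.
Leg 2: -80.015° → -119.610°, shortest Δλ = -39.595° (west) — does not cross 180°.
Total crossings: 1.

1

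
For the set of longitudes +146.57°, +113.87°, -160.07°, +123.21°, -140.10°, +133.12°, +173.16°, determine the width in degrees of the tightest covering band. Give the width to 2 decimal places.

Sort the longitudes: -160.07°, -140.10°, +113.87°, +123.21°, +133.12°, +146.57°, +173.16°.
Eastward gaps between consecutive values (wrapping around): 19.97°, 253.97°, 9.34°, 9.91°, 13.45°, 26.59°, 26.77°.
Largest gap = 253.97° ⇒ minimal covering band is its complement: 360° − 253.97° = 106.03°.
Band runs from +113.87° eastward to -140.10°, crossing the antimeridian.

106.03°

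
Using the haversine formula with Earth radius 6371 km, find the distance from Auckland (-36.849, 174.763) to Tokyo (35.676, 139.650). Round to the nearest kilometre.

8842 km

Δλ = 139.650 − 174.763 = -35.113°.
Δφ = 35.676 − -36.849 = 72.525°.
a = sin²(Δφ/2) + cos φ₁ · cos φ₂ · sin²(Δλ/2) = 0.409003.
c = 2·atan2(√a, √(1−a)) = 1.38778 rad → d = 6371·c ≈ 8841.56 km.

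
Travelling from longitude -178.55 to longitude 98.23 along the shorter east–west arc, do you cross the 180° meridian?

Yes

Naïve |98.23 − -178.55| = 276.78° > 180°, so the shorter arc goes the other way round — across 180°.
Signed shortest Δλ = ((98.23 − -178.55 + 180) mod 360) − 180 = -83.22°.
Going west by 83.22° from -178.55° passes through 180° before reaching +98.23°.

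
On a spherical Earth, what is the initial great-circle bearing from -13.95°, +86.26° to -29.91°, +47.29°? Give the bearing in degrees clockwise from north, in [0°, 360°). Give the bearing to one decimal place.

239.5°

Δλ = 47.29 − 86.26 = -38.97°.
θ = atan2( sin Δλ · cos φ₂ , cos φ₁ · sin φ₂ − sin φ₁ · cos φ₂ · cos Δλ )
  = atan2(-0.54515, -0.32147) = -120.527° → normalised to [0°, 360°): 239.473°.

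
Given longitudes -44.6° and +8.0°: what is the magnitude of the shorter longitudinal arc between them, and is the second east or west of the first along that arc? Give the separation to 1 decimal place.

52.6° east

Raw difference: 8.0 − -44.6 = 52.6°.
Normalise into (−180°, 180°]: 52.6° stays 52.6°.
Positive ⇒ the second point lies to the east; separation 52.6°.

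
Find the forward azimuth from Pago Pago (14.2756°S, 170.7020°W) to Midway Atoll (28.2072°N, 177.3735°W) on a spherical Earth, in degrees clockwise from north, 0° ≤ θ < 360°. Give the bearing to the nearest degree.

Δλ = -177.3735 − -170.7020 = -6.6715°.
θ = atan2( sin Δλ · cos φ₂ , cos φ₁ · sin φ₂ − sin φ₁ · cos φ₂ · cos Δλ )
  = atan2(-0.10238, 0.67390) = -8.638° → normalised to [0°, 360°): 351.362°.

351°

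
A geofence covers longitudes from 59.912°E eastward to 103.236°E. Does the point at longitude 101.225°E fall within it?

Band width going east from +59.912° to +103.236°: ((103.236 − 59.912) mod 360) = 43.324°.
Offset of +101.225° east of the west edge: ((101.225 − 59.912) mod 360) = 41.313°.
41.313° ≤ 43.324° ⇒ inside.

Yes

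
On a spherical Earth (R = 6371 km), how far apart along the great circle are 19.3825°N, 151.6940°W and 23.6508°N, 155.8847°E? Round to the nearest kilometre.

Δλ = 155.8847 − -151.6940 = 307.5787°; wrapped into (−180°, 180°]: -52.4213°.
Δφ = 23.6508 − 19.3825 = 4.2683°.
a = sin²(Δφ/2) + cos φ₁ · cos φ₂ · sin²(Δλ/2) = 0.169949.
c = 2·atan2(√a, √(1−a)) = 0.84984 rad → d = 6371·c ≈ 5414.35 km.

5414 km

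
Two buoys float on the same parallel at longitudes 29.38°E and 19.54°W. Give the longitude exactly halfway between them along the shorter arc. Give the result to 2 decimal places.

4.92°E

Signed shortest Δλ from +29.38° to -19.54° is -48.92°.
Midpoint longitude = +29.38° + (-48.92°)/2 = +29.38° − 24.46° = +4.92°.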